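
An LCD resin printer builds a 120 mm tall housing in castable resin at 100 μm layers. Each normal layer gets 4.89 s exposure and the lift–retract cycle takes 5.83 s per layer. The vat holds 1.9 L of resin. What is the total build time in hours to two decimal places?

3.57 hours

Number of layers: 120 / 0.1 → 1200 (rounded up).
Cycle time = 4.89 + 5.83, so 10.72 s.
Build time: 1200 × 10.72 s = 12864 s, i.e. 3.57 hours.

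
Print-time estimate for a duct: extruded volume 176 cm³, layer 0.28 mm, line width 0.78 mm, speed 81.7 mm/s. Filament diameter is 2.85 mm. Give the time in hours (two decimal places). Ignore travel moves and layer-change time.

2.74 hours

Bead cross-section: 0.28 × 0.78 → 0.2184 mm².
Total extruded path = 176000/0.2184 = 805860.8 mm.
Print-move time = 805860.8 / 81.7 = 9863.7 s.
That's 9863.7 s → 2.74 hours.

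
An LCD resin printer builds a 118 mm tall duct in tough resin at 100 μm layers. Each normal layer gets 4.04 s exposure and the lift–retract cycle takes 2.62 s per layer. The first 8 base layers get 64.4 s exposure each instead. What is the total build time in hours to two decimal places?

2.32 hours

Layers = ⌈118/0.1⌉ = 1180.
Bottom layers: 8 × (64.4 + 2.62) → 536.16 s.
Normal layers: 1172 × (4.04 + 2.62) → 7805.52 s.
Sum: 536.16 + 7805.52 = 8341.68 s → 2.32 hours.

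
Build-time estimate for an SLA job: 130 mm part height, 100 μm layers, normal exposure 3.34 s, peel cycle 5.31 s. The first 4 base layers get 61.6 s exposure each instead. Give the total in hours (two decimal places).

Layer count = ceil(130 / 0.1) = 1300.
Burn-in layers: 4 × (61.6 + 5.31) → 267.64 s.
Regular layers: 1296 × (3.34 + 5.31) → 11210.4 s.
Sum: 267.64 + 11210.4 = 11478.04 s → 3.19 hours.

3.19 hours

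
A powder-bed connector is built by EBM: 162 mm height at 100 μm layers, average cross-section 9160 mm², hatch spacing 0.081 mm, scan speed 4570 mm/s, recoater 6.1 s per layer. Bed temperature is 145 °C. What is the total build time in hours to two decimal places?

13.88 hours

Layers = ⌈162/0.1⌉ = 1620.
Per-layer scan distance = 9160 / 0.081, so 113086.4 mm.
Scan time per layer = 113086.4 / 4570, so 24.7454 s.
Time per layer = 24.7454 + 6.1 = 30.8454 s.
Total: 1620 × 30.8454 s = 49969.548 s → 13.88 hours.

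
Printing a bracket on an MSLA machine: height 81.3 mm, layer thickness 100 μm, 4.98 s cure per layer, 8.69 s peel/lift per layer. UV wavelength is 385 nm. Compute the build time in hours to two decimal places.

3.09 hours

Layers = ⌈81.3/0.1⌉ = 813.
Each layer takes = 4.98 + 8.69, so 13.67 s.
Build time: 813 × 13.67 s = 11113.71 s, i.e. 3.09 hours.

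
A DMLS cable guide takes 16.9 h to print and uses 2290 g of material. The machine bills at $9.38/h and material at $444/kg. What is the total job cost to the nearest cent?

$1175.28

Machine cost: 9.38 × 16.9 → $158.522.
Material cost: 444 × 2290/1000 → $1016.76.
Total = 158.522 + 1016.76 = 1175.282 ≈ $1175.28.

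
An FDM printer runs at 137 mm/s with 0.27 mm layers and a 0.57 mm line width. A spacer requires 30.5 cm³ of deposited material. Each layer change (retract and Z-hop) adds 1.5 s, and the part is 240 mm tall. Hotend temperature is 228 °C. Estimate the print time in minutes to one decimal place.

Extrusion cross-section = 0.27 × 0.57, so 0.1539 mm².
Toolpath length = 30.5 cm³ / 0.1539 mm² = 30500 / 0.1539 = 198180.6 mm.
Extrusion time = 198180.6 / 137, so 1446.6 s.
Number of layers: 240 / 0.27 → 889 (rounded up).
Layer-change overhead = 889 × 1.5 = 1333.5 s.
Total = 1446.6 + 1333.5 = 2780.1 s = 46.3 minutes.

46.3 minutes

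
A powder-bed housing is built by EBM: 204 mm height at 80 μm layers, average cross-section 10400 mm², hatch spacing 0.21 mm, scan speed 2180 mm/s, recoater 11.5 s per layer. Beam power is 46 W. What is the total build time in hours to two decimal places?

Number of layers: 204 / 0.08 → 2550 (rounded up).
Scan path per layer = 10400 / 0.21 = 49523.8 mm.
Scan time per layer = 49523.8 / 2180 = 22.7173 s.
Time per layer = 22.7173 + 11.5, so 34.2173 s.
Build time = 2550 × 34.2173 = 87254.115 s = 24.24 hours.

24.24 hours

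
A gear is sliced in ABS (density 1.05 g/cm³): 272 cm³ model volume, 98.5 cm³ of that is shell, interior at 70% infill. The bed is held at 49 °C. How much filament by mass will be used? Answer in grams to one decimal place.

Interior volume: 272 − 98.5 → 173.5 cm³.
Deposited infill: 0.70 × 173.5 → 121.45 cm³.
Total extruded = 98.5 + 121.45 = 219.95 cm³.
Mass = 219.95 × 1.05, so 230.9475 g.

230.9 g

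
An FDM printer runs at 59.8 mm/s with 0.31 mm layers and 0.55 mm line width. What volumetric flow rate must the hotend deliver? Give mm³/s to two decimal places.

Bead cross-section = 0.31 × 0.55 = 0.1705 mm².
Q = v·A = 59.8 × 0.1705 = 10.20 mm³/s.

10.20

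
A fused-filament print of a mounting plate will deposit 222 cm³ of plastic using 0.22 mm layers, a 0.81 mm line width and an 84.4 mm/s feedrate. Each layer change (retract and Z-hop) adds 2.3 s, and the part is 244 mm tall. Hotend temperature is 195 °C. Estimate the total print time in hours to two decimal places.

4.81 hours

Line area = 0.22 × 0.81 = 0.1782 mm².
Toolpath length = 222 cm³ / 0.1782 mm² = 222000 / 0.1782 = 1245791.2 mm.
Time extruding = 1245791.2 / 84.4, so 14760.6 s.
Layer count = ceil(244 / 0.22) = 1110.
Non-print overhead = 1110 × 2.3 = 2553 s.
Total = 14760.6 + 2553 = 17313.6 s = 4.81 hours.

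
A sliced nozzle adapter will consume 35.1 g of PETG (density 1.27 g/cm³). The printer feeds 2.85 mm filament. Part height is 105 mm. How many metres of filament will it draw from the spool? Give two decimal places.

Extruded volume: 35.1/1.27 = 27.6378 cm³ (27637.8 mm³).
Filament cross-section = π × (2.85/2)² = 6.3794 mm².
L = V/A = 27637.8/6.3794 = 4332.35 mm → 4.33 m.

4.33 m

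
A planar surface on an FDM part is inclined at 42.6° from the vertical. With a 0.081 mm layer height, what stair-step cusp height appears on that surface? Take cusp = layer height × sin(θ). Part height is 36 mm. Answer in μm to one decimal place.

54.8 μm

h_c = t·sin θ = 0.081 × 0.6769 = 0.054829 mm (54.8 μm).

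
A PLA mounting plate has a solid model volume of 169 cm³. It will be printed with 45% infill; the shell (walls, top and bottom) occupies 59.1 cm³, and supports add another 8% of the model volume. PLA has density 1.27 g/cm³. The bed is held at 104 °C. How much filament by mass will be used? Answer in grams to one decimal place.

155.0 g

Volume inside the shell = 169 − 59.1, so 109.9 cm³.
Infill deposited = 0.45 × 109.9 = 49.455 cm³.
Support: 0.08 × 169 → 13.52 cm³.
Deposited volume = 59.1 + 49.455 + 13.52 = 122.075 cm³.
Mass = 122.075 × 1.27 = 155.03525 g.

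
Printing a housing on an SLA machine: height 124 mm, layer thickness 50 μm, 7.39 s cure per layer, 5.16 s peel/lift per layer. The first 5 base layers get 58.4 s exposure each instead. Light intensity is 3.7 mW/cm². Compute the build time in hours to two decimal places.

8.72 hours

Layers = ⌈124/0.05⌉ = 2480.
Burn-in layers: 5 × (58.4 + 5.16) → 317.8 s.
Normal layers = 2475 × (7.39 + 5.16) = 31061.25 s.
Total = 317.8 + 31061.25 = 31379.05 s = 8.72 hours.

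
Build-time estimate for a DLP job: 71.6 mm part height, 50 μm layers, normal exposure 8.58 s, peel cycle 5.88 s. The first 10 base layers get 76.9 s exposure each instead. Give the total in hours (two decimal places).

Layers = ⌈71.6/0.05⌉ = 1432.
Burn-in layers = 10 × (76.9 + 5.88) = 827.8 s.
Remaining layers = 1422 × (8.58 + 5.88), so 20562.12 s.
Sum: 827.8 + 20562.12 = 21389.92 s → 5.94 hours.

5.94 hours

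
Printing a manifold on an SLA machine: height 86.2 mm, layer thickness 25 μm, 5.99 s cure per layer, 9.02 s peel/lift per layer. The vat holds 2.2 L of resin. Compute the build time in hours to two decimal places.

14.38 hours

Layer count = ceil(86.2 / 0.025) = 3448.
Each layer takes = 5.99 + 9.02, so 15.01 s.
Build time: 3448 × 15.01 s = 51754.48 s, i.e. 14.38 hours.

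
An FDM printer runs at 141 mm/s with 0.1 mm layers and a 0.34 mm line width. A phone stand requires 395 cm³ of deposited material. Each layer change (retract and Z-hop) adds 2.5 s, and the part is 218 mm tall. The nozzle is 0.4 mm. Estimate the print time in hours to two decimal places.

24.40 hours

Line area = 0.1 × 0.34, so 0.034 mm².
Total extruded path = 395000/0.034 = 11617647.1 mm.
Time extruding = 11617647.1 / 141 = 82394.7 s.
Layer count = ceil(218 / 0.1) = 2180.
Non-print overhead = 2180 × 2.5 = 5450 s.
Altogether 82394.7 + 5450 = 87844.7 s, i.e. 24.40 hours.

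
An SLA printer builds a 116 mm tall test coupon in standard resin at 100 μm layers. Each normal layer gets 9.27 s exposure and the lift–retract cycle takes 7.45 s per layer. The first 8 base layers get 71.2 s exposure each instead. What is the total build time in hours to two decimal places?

5.53 hours

Layer count = ceil(116 / 0.1) = 1160.
Burn-in layers = 8 × (71.2 + 7.45) = 629.2 s.
Remaining layers: 1152 × (9.27 + 7.45) → 19261.44 s.
Total = 629.2 + 19261.44 = 19890.64 s = 5.53 hours.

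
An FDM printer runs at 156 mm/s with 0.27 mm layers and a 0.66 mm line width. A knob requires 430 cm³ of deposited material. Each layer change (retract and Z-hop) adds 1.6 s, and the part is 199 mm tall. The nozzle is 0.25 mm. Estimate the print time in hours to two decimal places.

4.62 hours

Line area: 0.27 × 0.66 → 0.1782 mm².
Toolpath length = 430 cm³ / 0.1782 mm² = 430000 / 0.1782 = 2413019.1 mm.
Print-move time = 2413019.1 / 156, so 15468.1 s.
Number of layers: 199 / 0.27 → 738 (rounded up).
Layer-change overhead: 738 × 1.6 → 1180.8 s.
Altogether 15468.1 + 1180.8 = 16648.9 s, i.e. 4.62 hours.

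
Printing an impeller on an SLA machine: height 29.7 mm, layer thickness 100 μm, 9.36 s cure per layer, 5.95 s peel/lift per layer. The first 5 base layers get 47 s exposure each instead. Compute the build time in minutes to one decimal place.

78.9 minutes

Layers = ⌈29.7/0.1⌉ = 297.
Bottom layers: 5 × (47 + 5.95) → 264.75 s.
Remaining layers = 292 × (9.36 + 5.95) = 4470.52 s.
Total = 264.75 + 4470.52 = 4735.27 s = 78.9 minutes.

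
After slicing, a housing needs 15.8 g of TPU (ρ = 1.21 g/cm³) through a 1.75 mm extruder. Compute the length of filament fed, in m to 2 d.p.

Volume = 15.8 g / 1.21 g·cm⁻³ = 13.0579 cm³ = 13057.9 mm³.
A = π r² = π × 0.875² = 2.4053 mm².
Length = 13057.9 / 2.4053 = 5428.8 mm = 5.43 m.

5.43 m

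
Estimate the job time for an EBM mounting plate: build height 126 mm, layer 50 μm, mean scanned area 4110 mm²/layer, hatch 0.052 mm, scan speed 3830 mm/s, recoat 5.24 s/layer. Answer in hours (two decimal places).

18.11 hours

Layers = ⌈126/0.05⌉ = 2520.
Hatch length per layer: 4110 / 0.052 → 79038.5 mm.
Scan time per layer = 79038.5 / 3830, so 20.6367 s.
Layer cycle: 20.6367 + 5.24 → 25.8767 s.
2520 layers × 25.8767 s/layer = 65209.284 s, i.e. 18.11 hours.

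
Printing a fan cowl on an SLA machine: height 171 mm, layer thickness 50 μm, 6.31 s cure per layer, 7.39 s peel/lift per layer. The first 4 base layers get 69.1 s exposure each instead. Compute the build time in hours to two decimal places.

13.08 hours

Number of layers: 171 / 0.05 → 3420 (rounded up).
Base layers = 4 × (69.1 + 7.39) = 305.96 s.
Normal layers = 3416 × (6.31 + 7.39), so 46799.2 s.
Sum: 305.96 + 46799.2 = 47105.16 s → 13.08 hours.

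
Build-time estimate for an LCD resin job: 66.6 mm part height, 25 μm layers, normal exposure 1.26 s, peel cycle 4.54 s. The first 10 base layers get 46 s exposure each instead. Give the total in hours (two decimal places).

Number of layers: 66.6 / 0.025 → 2664 (rounded up).
Burn-in layers: 10 × (46 + 4.54) → 505.4 s.
Remaining layers: 2654 × (1.26 + 4.54) → 15393.2 s.
Total = 505.4 + 15393.2 = 15898.6 s = 4.42 hours.

4.42 hours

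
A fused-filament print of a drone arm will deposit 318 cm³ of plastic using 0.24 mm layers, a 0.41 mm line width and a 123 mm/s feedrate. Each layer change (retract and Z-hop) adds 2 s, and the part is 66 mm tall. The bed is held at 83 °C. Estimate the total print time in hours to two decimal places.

7.45 hours

Bead cross-section: 0.24 × 0.41 → 0.0984 mm².
Total extruded path = 318000/0.0984 = 3231707.3 mm.
Extrusion time: 3231707.3 / 123 → 26274 s.
Layers = ⌈66/0.24⌉ = 275.
Layer-change overhead = 275 × 2, so 550 s.
Altogether 26274 + 550 = 26824 s, i.e. 7.45 hours.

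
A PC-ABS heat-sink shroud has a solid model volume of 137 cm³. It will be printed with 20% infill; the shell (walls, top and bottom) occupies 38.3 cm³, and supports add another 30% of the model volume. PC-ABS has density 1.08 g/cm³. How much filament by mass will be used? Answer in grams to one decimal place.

Volume inside the shell: 137 − 38.3 → 98.7 cm³.
Infill volume = 0.20 × 98.7 = 19.74 cm³.
Support = 0.30 × 137 = 41.1 cm³.
Deposited volume = 38.3 + 19.74 + 41.1 = 99.14 cm³.
Mass = 99.14 × 1.08 = 107.0712 g.

107.1 g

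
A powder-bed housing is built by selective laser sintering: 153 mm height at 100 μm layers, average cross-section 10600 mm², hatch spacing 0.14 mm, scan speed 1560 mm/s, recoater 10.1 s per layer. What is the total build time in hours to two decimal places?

Number of layers: 153 / 0.1 → 1530 (rounded up).
Hatch length per layer = 10600 / 0.14 = 75714.3 mm.
Laser time per layer = 75714.3 / 1560 = 48.5348 s.
Time per layer = 48.5348 + 10.1, so 58.6348 s.
Total: 1530 × 58.6348 s = 89711.244 s → 24.92 hours.

24.92 hours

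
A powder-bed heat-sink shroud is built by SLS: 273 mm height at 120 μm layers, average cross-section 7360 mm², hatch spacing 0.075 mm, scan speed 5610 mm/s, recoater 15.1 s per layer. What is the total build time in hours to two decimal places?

Layer count = ceil(273 / 0.12) = 2275.
Scan path per layer = 7360 / 0.075, so 98133.3 mm.
Per-layer scan time = 98133.3 / 5610 = 17.4926 s.
Layer cycle: 17.4926 + 15.1 → 32.5926 s.
Total: 2275 × 32.5926 s = 74148.165 s → 20.60 hours.

20.60 hours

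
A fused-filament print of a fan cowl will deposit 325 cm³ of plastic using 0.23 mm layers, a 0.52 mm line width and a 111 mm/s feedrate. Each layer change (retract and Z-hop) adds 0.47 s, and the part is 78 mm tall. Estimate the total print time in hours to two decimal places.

Line area = 0.23 × 0.52 = 0.1196 mm².
Total extruded path = 325000/0.1196 = 2717391.3 mm.
Print-move time = 2717391.3 / 111 = 24481 s.
Number of layers: 78 / 0.23 → 340 (rounded up).
Layer-change overhead = 340 × 0.47, so 159.8 s.
Altogether 24481 + 159.8 = 24640.8 s, i.e. 6.84 hours.

6.84 hours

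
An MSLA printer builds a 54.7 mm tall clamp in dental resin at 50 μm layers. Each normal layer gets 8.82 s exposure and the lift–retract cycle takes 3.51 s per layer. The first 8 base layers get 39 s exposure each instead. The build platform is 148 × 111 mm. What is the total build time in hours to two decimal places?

Layer count = ceil(54.7 / 0.05) = 1094.
Burn-in layers = 8 × (39 + 3.51) = 340.08 s.
Regular layers = 1086 × (8.82 + 3.51) = 13390.38 s.
Sum: 340.08 + 13390.38 = 13730.46 s → 3.81 hours.

3.81 hours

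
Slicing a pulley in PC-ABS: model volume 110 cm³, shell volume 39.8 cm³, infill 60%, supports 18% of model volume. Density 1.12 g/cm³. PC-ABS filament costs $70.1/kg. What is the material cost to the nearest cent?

Volume inside the shell = 110 − 39.8, so 70.2 cm³.
Deposited infill = 0.60 × 70.2 = 42.12 cm³.
Support: 0.18 × 110 → 19.8 cm³.
Total extruded: 39.8 + 42.12 + 19.8 → 101.72 cm³.
Mass: 101.72 × 1.12 → 113.9264 g.
At $70.1/kg: 113.9264/1000 × 70.1 = $7.99.

$7.99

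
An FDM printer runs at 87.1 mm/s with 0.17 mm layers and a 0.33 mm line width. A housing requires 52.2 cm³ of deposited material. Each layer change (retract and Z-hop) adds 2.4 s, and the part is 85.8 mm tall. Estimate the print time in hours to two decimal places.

3.30 hours

Line area = 0.17 × 0.33, so 0.0561 mm².
Toolpath length = 52.2 cm³ / 0.0561 mm² = 52200 / 0.0561 = 930481.3 mm.
Extrusion time: 930481.3 / 87.1 → 10682.9 s.
Layer count = ceil(85.8 / 0.17) = 505.
Z-hop total = 505 × 2.4 = 1212 s.
Altogether 10682.9 + 1212 = 11894.9 s, i.e. 3.30 hours.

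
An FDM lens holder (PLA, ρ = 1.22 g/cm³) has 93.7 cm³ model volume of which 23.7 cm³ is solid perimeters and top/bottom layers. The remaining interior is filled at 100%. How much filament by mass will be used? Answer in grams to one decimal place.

Infill region: 93.7 − 23.7 → 70 cm³.
Infill volume: 1.00 × 70 → 70 cm³.
Total printed volume: 23.7 + 70 → 93.7 cm³.
Mass = 93.7 × 1.22 = 114.314 g.

114.3 g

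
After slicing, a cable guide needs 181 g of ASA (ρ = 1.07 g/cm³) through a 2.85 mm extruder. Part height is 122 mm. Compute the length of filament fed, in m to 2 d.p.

26.52 m

Volume = 181 g / 1.07 g·cm⁻³ = 169.1589 cm³ = 169158.9 mm³.
Filament cross-section = π × (2.85/2)² = 6.3794 mm².
L = V/A = 169158.9/6.3794 = 26516.43 mm → 26.52 m.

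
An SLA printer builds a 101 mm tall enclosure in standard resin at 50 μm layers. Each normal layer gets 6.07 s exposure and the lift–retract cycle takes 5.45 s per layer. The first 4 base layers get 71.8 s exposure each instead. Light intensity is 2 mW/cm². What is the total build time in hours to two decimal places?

6.54 hours

Layer count = ceil(101 / 0.05) = 2020.
Base layers = 4 × (71.8 + 5.45) = 309 s.
Regular layers = 2016 × (6.07 + 5.45) = 23224.32 s.
Total = 309 + 23224.32 = 23533.32 s = 6.54 hours.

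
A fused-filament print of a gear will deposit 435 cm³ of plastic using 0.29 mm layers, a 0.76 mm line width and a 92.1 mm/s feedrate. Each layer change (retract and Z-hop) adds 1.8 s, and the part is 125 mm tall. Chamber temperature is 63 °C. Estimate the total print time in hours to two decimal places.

6.17 hours

Extrusion cross-section = 0.29 × 0.76 = 0.2204 mm².
Path length: 435000 mm³ / 0.2204 mm² → 1973684.2 mm.
Extrusion time = 1973684.2 / 92.1 = 21429.8 s.
Number of layers: 125 / 0.29 → 432 (rounded up).
Layer-change overhead = 432 × 1.8 = 777.6 s.
Altogether 21429.8 + 777.6 = 22207.4 s, i.e. 6.17 hours.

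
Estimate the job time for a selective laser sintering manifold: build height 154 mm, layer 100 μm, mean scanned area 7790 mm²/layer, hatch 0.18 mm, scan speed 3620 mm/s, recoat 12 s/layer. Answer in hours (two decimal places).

10.25 hours

Number of layers: 154 / 0.1 → 1540 (rounded up).
Per-layer scan distance = 7790 / 0.18, so 43277.8 mm.
Laser time per layer = 43277.8 / 3620 = 11.9552 s.
Time per layer = 11.9552 + 12, so 23.9552 s.
1540 layers × 23.9552 s/layer = 36891.008 s, i.e. 10.25 hours.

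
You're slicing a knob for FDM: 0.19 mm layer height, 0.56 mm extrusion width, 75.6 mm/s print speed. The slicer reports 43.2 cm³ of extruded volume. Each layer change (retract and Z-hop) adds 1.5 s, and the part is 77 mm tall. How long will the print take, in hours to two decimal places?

Extrusion cross-section: 0.19 × 0.56 → 0.1064 mm².
Total extruded path = 43200/0.1064 = 406015 mm.
Time extruding = 406015 / 75.6 = 5370.6 s.
Number of layers: 77 / 0.19 → 406 (rounded up).
Layer-change overhead = 406 × 1.5 = 609 s.
Altogether 5370.6 + 609 = 5979.6 s, i.e. 1.66 hours.

1.66 hours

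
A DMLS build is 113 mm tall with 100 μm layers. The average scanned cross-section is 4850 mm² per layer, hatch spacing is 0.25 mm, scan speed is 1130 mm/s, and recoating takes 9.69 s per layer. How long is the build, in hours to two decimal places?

8.43 hours

Layer count = ceil(113 / 0.1) = 1130.
Hatch length per layer = 4850 / 0.25, so 19400 mm.
Laser time per layer = 19400 / 1130 = 17.1681 s.
Per-layer time = 17.1681 + 9.69, so 26.8581 s.
Build time = 1130 × 26.8581 = 30349.653 s = 8.43 hours.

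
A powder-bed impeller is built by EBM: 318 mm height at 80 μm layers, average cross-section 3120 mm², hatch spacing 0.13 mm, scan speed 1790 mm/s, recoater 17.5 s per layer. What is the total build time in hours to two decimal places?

Layer count = ceil(318 / 0.08) = 3975.
Scan path per layer: 3120 / 0.13 → 24000 mm.
Scan time per layer = 24000 / 1790, so 13.4078 s.
Per-layer time = 13.4078 + 17.5 = 30.9078 s.
Build time = 3975 × 30.9078 = 122858.505 s = 34.13 hours.

34.13 hours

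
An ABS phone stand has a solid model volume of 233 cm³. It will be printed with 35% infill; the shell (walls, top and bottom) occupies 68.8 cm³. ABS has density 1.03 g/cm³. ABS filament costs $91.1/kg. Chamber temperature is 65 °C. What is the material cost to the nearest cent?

$11.85

Volume inside the shell = 233 − 68.8, so 164.2 cm³.
Infill volume = 0.35 × 164.2, so 57.47 cm³.
Total extruded: 68.8 + 57.47 → 126.27 cm³.
Mass = 126.27 × 1.03, so 130.0581 g.
Cost = 130.0581 g / 1000 × $91.1/kg = $11.85.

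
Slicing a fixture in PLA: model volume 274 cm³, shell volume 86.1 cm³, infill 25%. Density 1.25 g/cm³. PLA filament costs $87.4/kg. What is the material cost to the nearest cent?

$14.54

Volume inside the shell = 274 − 86.1, so 187.9 cm³.
Infill volume = 0.25 × 187.9, so 46.975 cm³.
Deposited volume = 86.1 + 46.975, so 133.075 cm³.
Mass: 133.075 × 1.25 → 166.34375 g.
At $87.4/kg: 166.34375/1000 × 87.4 = $14.54.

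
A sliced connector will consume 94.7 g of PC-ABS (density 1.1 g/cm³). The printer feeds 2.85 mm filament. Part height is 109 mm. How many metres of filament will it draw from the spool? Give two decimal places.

Volume = 94.7 g / 1.1 g·cm⁻³ = 86.0909 cm³ = 86090.9 mm³.
Filament cross-section = π × (2.85/2)² = 6.3794 mm².
Length = 86090.9 / 6.3794 = 13495.14 mm = 13.50 m.

13.50 m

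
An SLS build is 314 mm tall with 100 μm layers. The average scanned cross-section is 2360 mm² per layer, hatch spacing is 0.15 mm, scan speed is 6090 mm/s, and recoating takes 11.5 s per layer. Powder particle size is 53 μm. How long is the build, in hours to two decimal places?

Layer count = ceil(314 / 0.1) = 3140.
Hatch length per layer: 2360 / 0.15 → 15733.3 mm.
Laser time per layer = 15733.3 / 6090, so 2.5835 s.
Per-layer time: 2.5835 + 11.5 → 14.0835 s.
Build time = 3140 × 14.0835 = 44222.19 s = 12.28 hours.

12.28 hours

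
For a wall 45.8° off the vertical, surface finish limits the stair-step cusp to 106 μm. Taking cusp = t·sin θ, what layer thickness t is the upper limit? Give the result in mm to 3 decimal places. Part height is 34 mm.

t = h_c / sin θ = 0.106 / 0.7169 = 0.148 mm.

0.148 mm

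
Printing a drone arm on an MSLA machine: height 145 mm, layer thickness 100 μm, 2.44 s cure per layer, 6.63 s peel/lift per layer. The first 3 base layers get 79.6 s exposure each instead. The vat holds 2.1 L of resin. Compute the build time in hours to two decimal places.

Layer count = ceil(145 / 0.1) = 1450.
Burn-in layers = 3 × (79.6 + 6.63) = 258.69 s.
Remaining layers = 1447 × (2.44 + 6.63), so 13124.29 s.
Sum: 258.69 + 13124.29 = 13382.98 s → 3.72 hours.

3.72 hours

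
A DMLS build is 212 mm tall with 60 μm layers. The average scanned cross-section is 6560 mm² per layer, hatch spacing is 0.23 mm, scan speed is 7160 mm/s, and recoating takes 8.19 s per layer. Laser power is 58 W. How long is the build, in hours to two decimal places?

11.95 hours

Layers = ⌈212/0.06⌉ = 3534.
Per-layer scan distance = 6560 / 0.23, so 28521.7 mm.
Scan time per layer = 28521.7 / 7160, so 3.9835 s.
Time per layer: 3.9835 + 8.19 → 12.1735 s.
Total: 3534 × 12.1735 s = 43021.149 s → 11.95 hours.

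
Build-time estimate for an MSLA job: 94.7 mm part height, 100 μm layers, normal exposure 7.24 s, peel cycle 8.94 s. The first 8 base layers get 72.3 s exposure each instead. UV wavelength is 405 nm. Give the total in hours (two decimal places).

Layer count = ceil(94.7 / 0.1) = 947.
Bottom layers = 8 × (72.3 + 8.94), so 649.92 s.
Remaining layers = 939 × (7.24 + 8.94), so 15193.02 s.
Total = 649.92 + 15193.02 = 15842.94 s = 4.40 hours.

4.40 hours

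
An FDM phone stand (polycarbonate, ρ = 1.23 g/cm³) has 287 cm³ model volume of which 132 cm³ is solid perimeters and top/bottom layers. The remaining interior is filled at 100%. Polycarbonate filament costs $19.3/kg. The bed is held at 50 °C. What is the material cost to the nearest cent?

Interior volume = 287 − 132, so 155 cm³.
Infill deposited = 1.00 × 155, so 155 cm³.
Deposited volume: 132 + 155 → 287 cm³.
Mass = 287 × 1.23, so 353.01 g.
At $19.3/kg: 353.01/1000 × 19.3 = $6.81.

$6.81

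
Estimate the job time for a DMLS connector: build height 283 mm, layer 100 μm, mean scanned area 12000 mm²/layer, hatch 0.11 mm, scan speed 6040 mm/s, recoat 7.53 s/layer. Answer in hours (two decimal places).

20.12 hours

Number of layers: 283 / 0.1 → 2830 (rounded up).
Scan path per layer = 12000 / 0.11, so 109090.9 mm.
Scan time per layer = 109090.9 / 6040, so 18.0614 s.
Layer cycle = 18.0614 + 7.53, so 25.5914 s.
Total: 2830 × 25.5914 s = 72423.662 s → 20.12 hours.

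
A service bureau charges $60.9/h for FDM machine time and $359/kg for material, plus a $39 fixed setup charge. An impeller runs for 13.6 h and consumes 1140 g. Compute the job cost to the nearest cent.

$1276.50

Machine-time cost: 60.9 × 13.6 → $828.24.
Feedstock cost = 359 × 1140/1000 = $409.26.
Adding setup: 828.24 + 409.26 + 39 → $1276.50.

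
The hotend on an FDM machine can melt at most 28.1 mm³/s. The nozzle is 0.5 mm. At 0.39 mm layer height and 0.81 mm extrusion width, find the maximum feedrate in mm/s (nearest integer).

Extrusion cross-section = 0.39 × 0.81 = 0.3159 mm².
v_max = Q/A = 28.1/0.3159 = 88.95 mm/s → 89 mm/s.

89 mm/s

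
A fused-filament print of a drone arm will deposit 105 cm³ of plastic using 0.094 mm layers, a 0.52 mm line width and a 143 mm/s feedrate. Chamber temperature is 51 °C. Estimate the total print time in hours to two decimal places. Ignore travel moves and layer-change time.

Extrusion cross-section: 0.094 × 0.52 → 0.04888 mm².
Path length: 105000 mm³ / 0.04888 mm² → 2148117.8 mm.
Print-move time = 2148117.8 / 143 = 15021.8 s.
In the requested units: 15021.8 s = 4.17 hours.

4.17 hours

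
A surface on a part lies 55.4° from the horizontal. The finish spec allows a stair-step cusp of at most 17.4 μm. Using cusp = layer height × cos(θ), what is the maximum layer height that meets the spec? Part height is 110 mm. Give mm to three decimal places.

cos(55.4°) = 0.5678; t_max = 0.0174/0.5678 = 0.031 mm.

0.031 mm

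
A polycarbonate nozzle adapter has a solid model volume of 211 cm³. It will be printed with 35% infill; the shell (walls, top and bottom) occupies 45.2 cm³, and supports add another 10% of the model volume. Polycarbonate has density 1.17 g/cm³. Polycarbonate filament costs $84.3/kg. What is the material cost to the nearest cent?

Interior volume = 211 − 45.2, so 165.8 cm³.
Infill volume: 0.35 × 165.8 → 58.03 cm³.
Support = 0.10 × 211 = 21.1 cm³.
Deposited volume = 45.2 + 58.03 + 21.1 = 124.33 cm³.
Mass = 124.33 × 1.17, so 145.4661 g.
Cost = 145.4661 g / 1000 × $84.3/kg = $12.26.

$12.26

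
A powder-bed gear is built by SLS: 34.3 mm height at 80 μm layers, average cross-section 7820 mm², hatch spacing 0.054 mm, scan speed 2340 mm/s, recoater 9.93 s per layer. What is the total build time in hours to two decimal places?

Number of layers: 34.3 / 0.08 → 429 (rounded up).
Scan path per layer = 7820 / 0.054 = 144814.8 mm.
Scan time per layer: 144814.8 / 2340 → 61.8867 s.
Time per layer: 61.8867 + 9.93 → 71.8167 s.
Build time = 429 × 71.8167 = 30809.3643 s = 8.56 hours.

8.56 hours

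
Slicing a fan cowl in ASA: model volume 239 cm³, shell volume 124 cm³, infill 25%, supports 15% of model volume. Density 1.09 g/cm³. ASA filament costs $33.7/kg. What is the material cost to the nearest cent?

Interior volume = 239 − 124 = 115 cm³.
Deposited infill = 0.25 × 115 = 28.75 cm³.
Support = 0.15 × 239, so 35.85 cm³.
Total printed volume: 124 + 28.75 + 35.85 → 188.6 cm³.
Mass = 188.6 × 1.09 = 205.574 g.
At $33.7/kg: 205.574/1000 × 33.7 = $6.93.

$6.93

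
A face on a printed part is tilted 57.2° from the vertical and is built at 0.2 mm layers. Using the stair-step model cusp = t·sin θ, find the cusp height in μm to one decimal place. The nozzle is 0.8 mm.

sin(57.2°) = 0.8406, so cusp = 0.2 × 0.8406 = 0.16812 mm → 168.1 μm.

168.1 μm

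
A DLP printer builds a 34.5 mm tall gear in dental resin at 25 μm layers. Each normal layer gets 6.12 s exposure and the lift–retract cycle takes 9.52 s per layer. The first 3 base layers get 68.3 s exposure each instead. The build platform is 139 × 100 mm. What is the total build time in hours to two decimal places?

6.05 hours

Number of layers: 34.5 / 0.025 → 1380 (rounded up).
Base layers = 3 × (68.3 + 9.52), so 233.46 s.
Normal layers: 1377 × (6.12 + 9.52) → 21536.28 s.
Sum: 233.46 + 21536.28 = 21769.74 s → 6.05 hours.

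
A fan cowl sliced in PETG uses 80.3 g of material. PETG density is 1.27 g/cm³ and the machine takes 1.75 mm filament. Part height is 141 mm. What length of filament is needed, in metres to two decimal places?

Volume = 80.3 g / 1.27 g·cm⁻³ = 63.2283 cm³ = 63228.3 mm³.
Filament cross-section = π × (1.75/2)² = 2.4053 mm².
Length = 63228.3 / 2.4053 = 26287.07 mm = 26.29 m.

26.29 m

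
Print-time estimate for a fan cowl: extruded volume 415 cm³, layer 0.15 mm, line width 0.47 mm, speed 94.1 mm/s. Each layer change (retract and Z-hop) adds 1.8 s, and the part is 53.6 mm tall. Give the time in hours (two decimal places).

Extrusion cross-section: 0.15 × 0.47 → 0.0705 mm².
Total extruded path = 415000/0.0705 = 5886524.8 mm.
Print-move time = 5886524.8 / 94.1, so 62556.1 s.
Layer count = ceil(53.6 / 0.15) = 358.
Z-hop total = 358 × 1.8, so 644.4 s.
Total = 62556.1 + 644.4 = 63200.5 s = 17.56 hours.

17.56 hours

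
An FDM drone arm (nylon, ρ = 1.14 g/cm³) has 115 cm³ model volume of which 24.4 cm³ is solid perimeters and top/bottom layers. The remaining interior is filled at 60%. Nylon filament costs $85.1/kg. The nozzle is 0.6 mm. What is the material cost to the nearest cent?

$7.64

Volume inside the shell = 115 − 24.4, so 90.6 cm³.
Infill deposited = 0.60 × 90.6, so 54.36 cm³.
Total extruded = 24.4 + 54.36 = 78.76 cm³.
Mass: 78.76 × 1.14 → 89.7864 g.
Cost = 89.7864 g / 1000 × $85.1/kg = $7.64.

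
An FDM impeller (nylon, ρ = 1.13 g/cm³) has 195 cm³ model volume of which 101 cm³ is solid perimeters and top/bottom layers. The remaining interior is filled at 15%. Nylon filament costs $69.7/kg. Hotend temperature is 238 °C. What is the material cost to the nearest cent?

Interior volume = 195 − 101, so 94 cm³.
Infill volume = 0.15 × 94, so 14.1 cm³.
Total extruded = 101 + 14.1 = 115.1 cm³.
Mass = 115.1 × 1.13 = 130.063 g.
At $69.7/kg: 130.063/1000 × 69.7 = $9.07.

$9.07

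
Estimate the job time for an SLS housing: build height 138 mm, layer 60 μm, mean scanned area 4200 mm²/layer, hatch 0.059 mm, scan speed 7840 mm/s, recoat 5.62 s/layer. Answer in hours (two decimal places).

Layers = ⌈138/0.06⌉ = 2300.
Hatch length per layer: 4200 / 0.059 → 71186.4 mm.
Laser time per layer: 71186.4 / 7840 → 9.0799 s.
Per-layer time: 9.0799 + 5.62 → 14.6999 s.
Build time = 2300 × 14.6999 = 33809.77 s = 9.39 hours.

9.39 hours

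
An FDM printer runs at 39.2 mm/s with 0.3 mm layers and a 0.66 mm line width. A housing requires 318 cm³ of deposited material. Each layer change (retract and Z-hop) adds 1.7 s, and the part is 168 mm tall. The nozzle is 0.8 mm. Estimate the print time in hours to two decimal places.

Bead cross-section = 0.3 × 0.66, so 0.198 mm².
Toolpath length = 318 cm³ / 0.198 mm² = 318000 / 0.198 = 1606060.6 mm.
Print-move time = 1606060.6 / 39.2, so 40970.9 s.
Layer count = ceil(168 / 0.3) = 560.
Layer-change overhead = 560 × 1.7 = 952 s.
Total = 40970.9 + 952 = 41922.9 s = 11.65 hours.

11.65 hours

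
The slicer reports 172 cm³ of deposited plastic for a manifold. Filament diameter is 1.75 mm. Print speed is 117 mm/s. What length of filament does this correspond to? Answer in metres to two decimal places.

A = π r² = π × 0.875² = 2.4053 mm².
Length = 172 cm³ / 2.4053 mm² = 172000 / 2.4053 = 71508.75 mm = 71.51 m.

71.51 m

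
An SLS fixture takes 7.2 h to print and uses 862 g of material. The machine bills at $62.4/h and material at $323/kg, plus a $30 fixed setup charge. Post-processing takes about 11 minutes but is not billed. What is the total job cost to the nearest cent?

$757.71

Machine cost: 62.4 × 7.2 → $449.28.
Feedstock cost: 323 × 862/1000 → $278.426.
Total = 449.28 + 278.426 + 30 = 757.706 ≈ $757.71.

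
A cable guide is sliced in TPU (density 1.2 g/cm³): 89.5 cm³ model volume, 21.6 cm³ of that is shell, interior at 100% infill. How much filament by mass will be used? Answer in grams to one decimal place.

107.4 g

Infill region = 89.5 − 21.6, so 67.9 cm³.
Deposited infill = 1.00 × 67.9 = 67.9 cm³.
Deposited volume = 21.6 + 67.9 = 89.5 cm³.
Mass = 89.5 × 1.2, so 107.4 g.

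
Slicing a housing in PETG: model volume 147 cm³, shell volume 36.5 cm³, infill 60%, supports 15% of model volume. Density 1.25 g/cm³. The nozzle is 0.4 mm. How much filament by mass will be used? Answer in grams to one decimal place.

Infill region = 147 − 36.5 = 110.5 cm³.
Infill volume = 0.60 × 110.5, so 66.3 cm³.
Support: 0.15 × 147 → 22.05 cm³.
Total printed volume: 36.5 + 66.3 + 22.05 → 124.85 cm³.
Mass = 124.85 × 1.25 = 156.0625 g.

156.1 g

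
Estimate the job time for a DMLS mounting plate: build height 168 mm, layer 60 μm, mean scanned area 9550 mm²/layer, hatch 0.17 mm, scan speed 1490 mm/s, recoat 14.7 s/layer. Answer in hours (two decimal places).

40.76 hours

Layer count = ceil(168 / 0.06) = 2800.
Per-layer scan distance = 9550 / 0.17, so 56176.5 mm.
Laser time per layer: 56176.5 / 1490 → 37.7023 s.
Layer cycle: 37.7023 + 14.7 → 52.4023 s.
Build time = 2800 × 52.4023 = 146726.44 s = 40.76 hours.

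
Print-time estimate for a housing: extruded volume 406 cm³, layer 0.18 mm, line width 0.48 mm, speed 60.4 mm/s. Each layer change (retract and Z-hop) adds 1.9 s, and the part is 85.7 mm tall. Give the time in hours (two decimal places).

21.86 hours

Extrusion cross-section: 0.18 × 0.48 → 0.0864 mm².
Path length: 406000 mm³ / 0.0864 mm² → 4699074.1 mm.
Time extruding = 4699074.1 / 60.4 = 77799.2 s.
Layer count = ceil(85.7 / 0.18) = 477.
Z-hop total = 477 × 1.9, so 906.3 s.
Altogether 77799.2 + 906.3 = 78705.5 s, i.e. 21.86 hours.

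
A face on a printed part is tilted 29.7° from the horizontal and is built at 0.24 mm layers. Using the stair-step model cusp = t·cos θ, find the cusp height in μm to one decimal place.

208.5 μm

cos(29.7°) = 0.8686, so cusp = 0.24 × 0.8686 = 0.208464 mm → 208.5 μm.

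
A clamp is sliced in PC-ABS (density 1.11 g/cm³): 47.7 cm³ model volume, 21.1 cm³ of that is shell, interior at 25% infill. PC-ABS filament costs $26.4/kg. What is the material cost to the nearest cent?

$0.81

Infill region = 47.7 − 21.1 = 26.6 cm³.
Infill deposited = 0.25 × 26.6 = 6.65 cm³.
Deposited volume = 21.1 + 6.65, so 27.75 cm³.
Mass = 27.75 × 1.11, so 30.8025 g.
At $26.4/kg: 30.8025/1000 × 26.4 = $0.81.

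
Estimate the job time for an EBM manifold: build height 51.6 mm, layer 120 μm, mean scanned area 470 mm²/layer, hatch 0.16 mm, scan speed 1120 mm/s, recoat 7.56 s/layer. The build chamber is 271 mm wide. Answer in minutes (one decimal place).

Layer count = ceil(51.6 / 0.12) = 430.
Scan path per layer = 470 / 0.16, so 2937.5 mm.
Scan time per layer = 2937.5 / 1120, so 2.6228 s.
Per-layer time = 2.6228 + 7.56, so 10.1828 s.
430 layers × 10.1828 s/layer = 4378.604 s, i.e. 73.0 minutes.

73.0 minutes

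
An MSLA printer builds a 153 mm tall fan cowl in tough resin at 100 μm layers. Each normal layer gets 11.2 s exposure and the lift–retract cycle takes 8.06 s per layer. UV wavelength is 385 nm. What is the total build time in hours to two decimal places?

8.19 hours

Number of layers: 153 / 0.1 → 1530 (rounded up).
Per-layer time = 11.2 + 8.06, so 19.26 s.
Build time: 1530 × 19.26 s = 29467.8 s, i.e. 8.19 hours.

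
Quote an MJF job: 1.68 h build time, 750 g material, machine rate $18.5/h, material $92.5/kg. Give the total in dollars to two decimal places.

Machine-time cost = 18.5 × 1.68 = $31.08.
Material cost = 92.5 × 750/1000, so $69.375.
Job cost: 31.08 + 69.375 = 100.455 ≈ $100.46.

$100.46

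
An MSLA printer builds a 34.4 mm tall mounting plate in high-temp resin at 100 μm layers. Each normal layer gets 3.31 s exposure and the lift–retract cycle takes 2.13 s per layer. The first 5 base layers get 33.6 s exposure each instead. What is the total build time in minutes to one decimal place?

33.7 minutes

Layers = ⌈34.4/0.1⌉ = 344.
Burn-in layers = 5 × (33.6 + 2.13) = 178.65 s.
Regular layers = 339 × (3.31 + 2.13) = 1844.16 s.
Total = 178.65 + 1844.16 = 2022.81 s = 33.7 minutes.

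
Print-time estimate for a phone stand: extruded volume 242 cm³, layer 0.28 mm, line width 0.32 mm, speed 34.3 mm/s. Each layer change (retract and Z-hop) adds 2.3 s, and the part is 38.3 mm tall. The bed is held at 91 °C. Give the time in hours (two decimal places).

Line area = 0.28 × 0.32, so 0.0896 mm².
Path length: 242000 mm³ / 0.0896 mm² → 2700892.9 mm.
Time extruding = 2700892.9 / 34.3, so 78743.2 s.
Layer count = ceil(38.3 / 0.28) = 137.
Layer-change overhead = 137 × 2.3, so 315.1 s.
Altogether 78743.2 + 315.1 = 79058.3 s, i.e. 21.96 hours.

21.96 hours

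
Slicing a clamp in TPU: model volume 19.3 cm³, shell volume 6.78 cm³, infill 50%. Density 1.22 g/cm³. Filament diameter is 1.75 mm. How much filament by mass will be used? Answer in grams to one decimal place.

Interior volume = 19.3 − 6.78 = 12.52 cm³.
Deposited infill = 0.50 × 12.52, so 6.26 cm³.
Deposited volume = 6.78 + 6.26, so 13.04 cm³.
Mass = 13.04 × 1.22, so 15.9088 g.

15.9 g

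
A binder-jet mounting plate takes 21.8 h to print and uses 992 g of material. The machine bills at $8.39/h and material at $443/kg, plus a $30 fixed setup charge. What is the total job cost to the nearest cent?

$652.36

Machine cost = 8.39 × 21.8 = $182.902.
Feedstock cost = 443 × 992/1000, so $439.456.
Total = 182.902 + 439.456 + 30 = 652.358 ≈ $652.36.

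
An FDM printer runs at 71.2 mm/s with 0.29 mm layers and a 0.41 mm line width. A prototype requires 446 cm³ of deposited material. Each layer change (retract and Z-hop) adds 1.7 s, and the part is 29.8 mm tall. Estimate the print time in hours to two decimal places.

14.68 hours

Line area = 0.29 × 0.41 = 0.1189 mm².
Total extruded path = 446000/0.1189 = 3751051.3 mm.
Print-move time = 3751051.3 / 71.2 = 52683.3 s.
Layers = ⌈29.8/0.29⌉ = 103.
Layer-change overhead: 103 × 1.7 → 175.1 s.
Total = 52683.3 + 175.1 = 52858.4 s = 14.68 hours.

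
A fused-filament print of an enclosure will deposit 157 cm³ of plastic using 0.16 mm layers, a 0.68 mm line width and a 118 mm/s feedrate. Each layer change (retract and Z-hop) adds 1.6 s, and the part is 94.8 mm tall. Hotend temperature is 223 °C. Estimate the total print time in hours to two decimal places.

3.66 hours

Extrusion cross-section = 0.16 × 0.68 = 0.1088 mm².
Toolpath length = 157 cm³ / 0.1088 mm² = 157000 / 0.1088 = 1443014.7 mm.
Print-move time = 1443014.7 / 118 = 12228.9 s.
Number of layers: 94.8 / 0.16 → 593 (rounded up).
Layer-change overhead: 593 × 1.6 → 948.8 s.
Altogether 12228.9 + 948.8 = 13177.7 s, i.e. 3.66 hours.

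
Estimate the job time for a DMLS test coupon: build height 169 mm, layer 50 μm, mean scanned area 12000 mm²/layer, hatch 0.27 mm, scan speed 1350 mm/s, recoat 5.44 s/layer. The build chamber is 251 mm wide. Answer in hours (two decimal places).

Layer count = ceil(169 / 0.05) = 3380.
Scan path per layer = 12000 / 0.27, so 44444.4 mm.
Per-layer scan time = 44444.4 / 1350 = 32.9218 s.
Time per layer: 32.9218 + 5.44 → 38.3618 s.
Build time = 3380 × 38.3618 = 129662.884 s = 36.02 hours.

36.02 hours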